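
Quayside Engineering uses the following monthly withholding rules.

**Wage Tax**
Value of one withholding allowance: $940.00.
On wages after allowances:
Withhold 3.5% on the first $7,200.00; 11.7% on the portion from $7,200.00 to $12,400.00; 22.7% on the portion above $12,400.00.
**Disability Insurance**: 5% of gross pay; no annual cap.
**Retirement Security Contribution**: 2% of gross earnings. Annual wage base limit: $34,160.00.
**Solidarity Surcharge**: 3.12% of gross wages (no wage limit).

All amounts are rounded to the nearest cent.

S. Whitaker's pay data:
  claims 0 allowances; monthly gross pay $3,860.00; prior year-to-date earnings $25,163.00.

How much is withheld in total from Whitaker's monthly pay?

Wage Tax: taxable = $3,860.00
  3.5% × $3,860.00 = $135.10
Disability Insurance: 5% × $3,860.00 = $193.00
Retirement Security Contribution: 2% × $3,860.00 = $77.20
Solidarity Surcharge: 3.12% × $3,860.00 = $120.43
Total: $135.10 + $193.00 + $77.20 + $120.43 = $525.73

$525.73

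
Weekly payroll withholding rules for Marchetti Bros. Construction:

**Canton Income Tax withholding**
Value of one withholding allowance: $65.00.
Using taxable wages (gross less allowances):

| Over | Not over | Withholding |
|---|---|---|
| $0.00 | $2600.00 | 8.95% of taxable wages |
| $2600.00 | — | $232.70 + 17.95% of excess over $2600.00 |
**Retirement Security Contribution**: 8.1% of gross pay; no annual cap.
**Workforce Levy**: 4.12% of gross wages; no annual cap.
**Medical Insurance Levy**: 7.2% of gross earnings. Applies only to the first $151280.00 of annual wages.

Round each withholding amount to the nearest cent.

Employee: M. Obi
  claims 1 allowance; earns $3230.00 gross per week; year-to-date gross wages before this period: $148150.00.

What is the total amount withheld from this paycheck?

Canton Income Tax: taxable = $3230.00 − 1×$65.00 = $3165.00
  $232.70 + 17.95% × ($3165.00 − $2600.00) = $232.70 + 17.95% × $565.00 = $334.12
Retirement Security Contribution: 8.1% × $3230.00 = $261.63
Workforce Levy: 4.12% × $3230.00 = $133.08
Medical Insurance Levy: cap $151280.00 − YTD $148150.00 = $3130.00 subject; 7.2% × $3130.00 = $225.36
Total: $334.12 + $261.63 + $133.08 + $225.36 = $954.19

$954.19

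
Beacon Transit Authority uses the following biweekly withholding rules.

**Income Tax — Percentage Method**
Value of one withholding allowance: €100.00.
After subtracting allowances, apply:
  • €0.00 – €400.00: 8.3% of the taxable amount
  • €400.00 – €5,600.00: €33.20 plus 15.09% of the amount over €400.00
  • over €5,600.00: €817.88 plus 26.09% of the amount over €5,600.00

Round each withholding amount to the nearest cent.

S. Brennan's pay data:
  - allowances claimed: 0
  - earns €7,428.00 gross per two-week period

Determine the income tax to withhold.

Income Tax: taxable = €7,428.00
  €817.88 + 26.09% × (€7,428.00 − €5,600.00) = €817.88 + 26.09% × €1,828.00 = €1,294.81

€1,294.81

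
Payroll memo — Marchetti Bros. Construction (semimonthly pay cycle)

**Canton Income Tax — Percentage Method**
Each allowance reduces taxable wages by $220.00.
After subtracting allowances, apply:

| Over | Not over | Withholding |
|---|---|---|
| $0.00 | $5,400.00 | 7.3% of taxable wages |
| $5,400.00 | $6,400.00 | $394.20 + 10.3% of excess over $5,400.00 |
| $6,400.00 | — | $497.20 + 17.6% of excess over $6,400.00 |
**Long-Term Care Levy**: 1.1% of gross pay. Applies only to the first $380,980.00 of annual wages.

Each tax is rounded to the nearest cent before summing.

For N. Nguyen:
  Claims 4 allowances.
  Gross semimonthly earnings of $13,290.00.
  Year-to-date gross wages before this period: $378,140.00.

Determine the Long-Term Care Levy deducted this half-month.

$31.24

Long-Term Care Levy: cap $380,980.00 − YTD $378,140.00 = $2,840.00 subject; 1.1% × $2,840.00 = $31.24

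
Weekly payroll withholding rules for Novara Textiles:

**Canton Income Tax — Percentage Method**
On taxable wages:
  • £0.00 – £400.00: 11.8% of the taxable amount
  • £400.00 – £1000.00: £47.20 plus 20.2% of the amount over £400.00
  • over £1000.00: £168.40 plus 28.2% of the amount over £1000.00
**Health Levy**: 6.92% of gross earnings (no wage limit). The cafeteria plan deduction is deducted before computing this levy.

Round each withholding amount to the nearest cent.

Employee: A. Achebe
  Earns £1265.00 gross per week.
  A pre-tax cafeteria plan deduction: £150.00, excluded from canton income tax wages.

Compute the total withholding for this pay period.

Canton Income Tax: taxable = £1265.00 − £150.00 = £1115.00
  £168.40 + 28.2% × (£1115.00 − £1000.00) = £168.40 + 28.2% × £115.00 = £200.83
Health Levy: 6.92% × £1115.00 = £77.16
Total: £200.83 + £77.16 = £277.99

£277.99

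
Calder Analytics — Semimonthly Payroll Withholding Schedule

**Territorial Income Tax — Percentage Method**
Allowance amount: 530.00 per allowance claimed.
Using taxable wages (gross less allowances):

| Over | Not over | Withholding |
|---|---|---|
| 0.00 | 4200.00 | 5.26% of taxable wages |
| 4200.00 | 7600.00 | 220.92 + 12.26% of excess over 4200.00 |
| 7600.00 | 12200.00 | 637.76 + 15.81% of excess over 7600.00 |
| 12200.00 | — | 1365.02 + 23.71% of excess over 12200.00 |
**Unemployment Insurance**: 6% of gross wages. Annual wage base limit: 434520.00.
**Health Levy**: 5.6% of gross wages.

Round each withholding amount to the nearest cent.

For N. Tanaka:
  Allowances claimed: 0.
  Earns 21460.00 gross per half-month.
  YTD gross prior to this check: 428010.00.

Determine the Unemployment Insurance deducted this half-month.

390.60

Unemployment Insurance: cap 434520.00 − YTD 428010.00 = 6510.00 subject; 6% × 6510.00 = 390.60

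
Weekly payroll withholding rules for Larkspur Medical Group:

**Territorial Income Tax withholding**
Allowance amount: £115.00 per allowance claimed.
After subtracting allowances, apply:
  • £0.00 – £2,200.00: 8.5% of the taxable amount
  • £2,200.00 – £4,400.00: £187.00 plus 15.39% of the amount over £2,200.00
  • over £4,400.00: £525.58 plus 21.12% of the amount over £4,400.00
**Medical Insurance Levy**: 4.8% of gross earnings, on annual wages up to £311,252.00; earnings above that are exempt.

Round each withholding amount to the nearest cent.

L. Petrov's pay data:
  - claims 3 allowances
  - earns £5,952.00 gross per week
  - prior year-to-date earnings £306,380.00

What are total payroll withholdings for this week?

Territorial Income Tax: taxable = £5,952.00 − 3×£115.00 = £5,607.00
  £525.58 + 21.12% × (£5,607.00 − £4,400.00) = £525.58 + 21.12% × £1,207.00 = £780.50
Medical Insurance Levy: cap £311,252.00 − YTD £306,380.00 = £4,872.00 subject; 4.8% × £4,872.00 = £233.86
Total: £780.50 + £233.86 = £1,014.36

£1,014.36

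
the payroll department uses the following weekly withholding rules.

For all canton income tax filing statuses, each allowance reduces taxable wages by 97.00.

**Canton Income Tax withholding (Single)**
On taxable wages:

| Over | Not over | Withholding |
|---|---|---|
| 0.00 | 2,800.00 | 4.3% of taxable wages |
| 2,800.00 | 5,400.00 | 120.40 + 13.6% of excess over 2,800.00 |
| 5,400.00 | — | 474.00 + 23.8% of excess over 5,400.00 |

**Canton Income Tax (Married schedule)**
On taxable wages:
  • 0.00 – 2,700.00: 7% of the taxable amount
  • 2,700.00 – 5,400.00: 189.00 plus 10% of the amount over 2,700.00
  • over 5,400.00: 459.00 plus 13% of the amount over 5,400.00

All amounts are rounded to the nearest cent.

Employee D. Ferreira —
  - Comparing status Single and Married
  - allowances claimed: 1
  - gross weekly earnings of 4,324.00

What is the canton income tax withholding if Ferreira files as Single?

314.47

Canton Income Tax (Single): taxable = 4,324.00 − 1×97.00 = 4,227.00
  120.40 + 13.6% × (4,227.00 − 2,800.00) = 120.40 + 13.6% × 1,427.00 = 314.47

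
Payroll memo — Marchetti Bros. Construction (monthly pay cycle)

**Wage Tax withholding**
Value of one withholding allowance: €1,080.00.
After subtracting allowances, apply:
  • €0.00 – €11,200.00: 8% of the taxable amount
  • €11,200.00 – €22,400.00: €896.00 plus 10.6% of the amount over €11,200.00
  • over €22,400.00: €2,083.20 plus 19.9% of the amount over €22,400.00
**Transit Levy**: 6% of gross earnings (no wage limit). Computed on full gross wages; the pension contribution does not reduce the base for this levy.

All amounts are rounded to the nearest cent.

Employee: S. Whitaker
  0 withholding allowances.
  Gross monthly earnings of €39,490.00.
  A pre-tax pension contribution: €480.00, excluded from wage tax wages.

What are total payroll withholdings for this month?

Wage Tax: taxable = €39,490.00 − €480.00 = €39,010.00
  €2,083.20 + 19.9% × (€39,010.00 − €22,400.00) = €2,083.20 + 19.9% × €16,610.00 = €5,388.59
Transit Levy: 6% × €39,490.00 = €2,369.40
Total: €5,388.59 + €2,369.40 = €7,757.99

€7,757.99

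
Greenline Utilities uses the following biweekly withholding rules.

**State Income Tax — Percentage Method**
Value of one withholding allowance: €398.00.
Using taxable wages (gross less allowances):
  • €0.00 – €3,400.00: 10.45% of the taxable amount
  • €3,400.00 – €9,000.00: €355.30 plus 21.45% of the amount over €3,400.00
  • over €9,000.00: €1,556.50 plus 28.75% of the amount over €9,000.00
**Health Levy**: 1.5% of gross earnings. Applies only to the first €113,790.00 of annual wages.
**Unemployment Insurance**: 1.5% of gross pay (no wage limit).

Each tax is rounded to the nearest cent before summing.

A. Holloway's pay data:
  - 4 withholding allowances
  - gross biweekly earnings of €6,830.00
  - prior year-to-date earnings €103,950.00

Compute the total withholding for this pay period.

€954.45

State Income Tax: taxable = €6,830.00 − 4×€398.00 = €5,238.00
  €355.30 + 21.45% × (€5,238.00 − €3,400.00) = €355.30 + 21.45% × €1,838.00 = €749.55
Health Levy: 1.5% × €6,830.00 = €102.45
Unemployment Insurance: 1.5% × €6,830.00 = €102.45
Total: €749.55 + €102.45 + €102.45 = €954.45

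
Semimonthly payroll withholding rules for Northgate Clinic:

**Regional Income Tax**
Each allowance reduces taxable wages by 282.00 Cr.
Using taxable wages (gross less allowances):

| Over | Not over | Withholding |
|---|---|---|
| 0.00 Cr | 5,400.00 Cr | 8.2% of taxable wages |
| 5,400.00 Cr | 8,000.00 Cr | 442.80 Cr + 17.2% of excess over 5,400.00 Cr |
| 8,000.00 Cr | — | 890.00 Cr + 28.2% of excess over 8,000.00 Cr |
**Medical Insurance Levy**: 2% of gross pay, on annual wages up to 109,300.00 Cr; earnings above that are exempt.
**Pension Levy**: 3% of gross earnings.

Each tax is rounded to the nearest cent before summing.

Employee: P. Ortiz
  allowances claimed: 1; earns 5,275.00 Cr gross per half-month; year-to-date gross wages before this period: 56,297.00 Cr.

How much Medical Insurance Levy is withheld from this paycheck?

Medical Insurance Levy: 2% × 5,275.00 Cr = 105.50 Cr

105.50 Cr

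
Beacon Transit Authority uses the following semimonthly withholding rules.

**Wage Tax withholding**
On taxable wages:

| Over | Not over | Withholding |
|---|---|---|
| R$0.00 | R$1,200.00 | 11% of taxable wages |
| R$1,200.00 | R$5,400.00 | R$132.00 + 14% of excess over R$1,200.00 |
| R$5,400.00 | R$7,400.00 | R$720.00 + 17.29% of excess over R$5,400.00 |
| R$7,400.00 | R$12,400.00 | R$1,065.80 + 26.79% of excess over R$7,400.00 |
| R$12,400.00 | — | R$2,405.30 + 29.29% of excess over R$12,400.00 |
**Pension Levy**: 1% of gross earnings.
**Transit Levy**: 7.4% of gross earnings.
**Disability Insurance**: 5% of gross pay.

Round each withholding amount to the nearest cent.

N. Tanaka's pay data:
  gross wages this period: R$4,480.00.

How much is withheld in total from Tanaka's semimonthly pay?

R$1,191.52

Wage Tax: taxable = R$4,480.00
  R$132.00 + 14% × (R$4,480.00 − R$1,200.00) = R$132.00 + 14% × R$3,280.00 = R$591.20
Pension Levy: 1% × R$4,480.00 = R$44.80
Transit Levy: 7.4% × R$4,480.00 = R$331.52
Disability Insurance: 5% × R$4,480.00 = R$224.00
Total: R$591.20 + R$44.80 + R$331.52 + R$224.00 = R$1,191.52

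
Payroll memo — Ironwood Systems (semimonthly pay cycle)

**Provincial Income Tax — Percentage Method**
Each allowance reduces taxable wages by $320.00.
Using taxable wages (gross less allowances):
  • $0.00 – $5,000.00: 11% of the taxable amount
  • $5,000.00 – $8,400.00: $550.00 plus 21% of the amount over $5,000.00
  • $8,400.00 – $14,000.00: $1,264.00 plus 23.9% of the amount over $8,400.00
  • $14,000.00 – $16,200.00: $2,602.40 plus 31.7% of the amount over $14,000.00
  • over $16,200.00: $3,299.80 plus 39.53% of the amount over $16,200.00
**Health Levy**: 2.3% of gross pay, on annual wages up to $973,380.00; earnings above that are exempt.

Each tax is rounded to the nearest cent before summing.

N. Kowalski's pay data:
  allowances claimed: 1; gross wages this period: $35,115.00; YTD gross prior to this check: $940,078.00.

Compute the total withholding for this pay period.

$11,416.35

Provincial Income Tax: taxable = $35,115.00 − 1×$320.00 = $34,795.00
  $3,299.80 + 39.53% × ($34,795.00 − $16,200.00) = $3,299.80 + 39.53% × $18,595.00 = $10,650.40
Health Levy: cap $973,380.00 − YTD $940,078.00 = $33,302.00 subject; 2.3% × $33,302.00 = $765.95
Total: $10,650.40 + $765.95 = $11,416.35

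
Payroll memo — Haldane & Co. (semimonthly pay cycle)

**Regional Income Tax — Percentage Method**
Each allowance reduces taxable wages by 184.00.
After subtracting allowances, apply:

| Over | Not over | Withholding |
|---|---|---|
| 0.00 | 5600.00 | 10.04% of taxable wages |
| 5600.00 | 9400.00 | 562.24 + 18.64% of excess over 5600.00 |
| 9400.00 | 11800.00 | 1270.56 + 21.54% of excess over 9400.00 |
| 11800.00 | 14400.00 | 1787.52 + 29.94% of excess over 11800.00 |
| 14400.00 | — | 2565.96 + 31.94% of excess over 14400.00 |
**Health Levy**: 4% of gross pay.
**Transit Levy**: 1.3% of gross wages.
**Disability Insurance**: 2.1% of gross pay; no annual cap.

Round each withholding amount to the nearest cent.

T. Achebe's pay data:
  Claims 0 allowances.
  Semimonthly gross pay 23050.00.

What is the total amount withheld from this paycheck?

Regional Income Tax: taxable = 23050.00
  2565.96 + 31.94% × (23050.00 − 14400.00) = 2565.96 + 31.94% × 8650.00 = 5328.77
Health Levy: 4% × 23050.00 = 922.00
Transit Levy: 1.3% × 23050.00 = 299.65
Disability Insurance: 2.1% × 23050.00 = 484.05
Total: 5328.77 + 922.00 + 299.65 + 484.05 = 7034.47

7034.47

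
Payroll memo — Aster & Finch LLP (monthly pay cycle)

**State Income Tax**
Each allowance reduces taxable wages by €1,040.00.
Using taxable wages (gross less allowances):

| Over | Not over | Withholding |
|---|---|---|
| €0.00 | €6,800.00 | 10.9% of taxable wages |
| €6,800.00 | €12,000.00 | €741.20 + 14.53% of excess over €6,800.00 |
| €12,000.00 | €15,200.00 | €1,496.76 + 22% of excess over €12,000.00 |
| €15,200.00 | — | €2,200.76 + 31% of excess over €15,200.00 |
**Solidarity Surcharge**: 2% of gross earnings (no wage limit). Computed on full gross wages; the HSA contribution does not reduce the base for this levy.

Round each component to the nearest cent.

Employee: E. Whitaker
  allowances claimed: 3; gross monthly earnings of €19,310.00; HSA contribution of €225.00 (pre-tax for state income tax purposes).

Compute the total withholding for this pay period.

€2,824.11

State Income Tax: taxable = €19,310.00 − €225.00 − 3×€1,040.00 = €15,965.00
  €2,200.76 + 31% × (€15,965.00 − €15,200.00) = €2,200.76 + 31% × €765.00 = €2,437.91
Solidarity Surcharge: 2% × €19,310.00 = €386.20
Total: €2,437.91 + €386.20 = €2,824.11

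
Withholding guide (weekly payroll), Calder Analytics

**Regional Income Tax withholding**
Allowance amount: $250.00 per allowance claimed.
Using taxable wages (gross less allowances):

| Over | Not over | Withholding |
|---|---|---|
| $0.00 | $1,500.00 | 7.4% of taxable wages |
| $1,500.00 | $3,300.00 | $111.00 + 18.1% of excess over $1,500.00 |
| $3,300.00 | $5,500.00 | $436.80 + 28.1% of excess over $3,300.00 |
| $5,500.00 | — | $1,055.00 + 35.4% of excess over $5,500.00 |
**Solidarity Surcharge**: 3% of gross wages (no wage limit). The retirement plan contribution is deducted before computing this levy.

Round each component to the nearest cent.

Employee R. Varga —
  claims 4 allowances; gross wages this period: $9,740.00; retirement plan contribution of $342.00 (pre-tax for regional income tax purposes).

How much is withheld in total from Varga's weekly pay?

$2,362.83

Regional Income Tax: taxable = $9,740.00 − $342.00 − 4×$250.00 = $8,398.00
  $1,055.00 + 35.4% × ($8,398.00 − $5,500.00) = $1,055.00 + 35.4% × $2,898.00 = $2,080.89
Solidarity Surcharge: 3% × $9,398.00 = $281.94
Total: $2,080.89 + $281.94 = $2,362.83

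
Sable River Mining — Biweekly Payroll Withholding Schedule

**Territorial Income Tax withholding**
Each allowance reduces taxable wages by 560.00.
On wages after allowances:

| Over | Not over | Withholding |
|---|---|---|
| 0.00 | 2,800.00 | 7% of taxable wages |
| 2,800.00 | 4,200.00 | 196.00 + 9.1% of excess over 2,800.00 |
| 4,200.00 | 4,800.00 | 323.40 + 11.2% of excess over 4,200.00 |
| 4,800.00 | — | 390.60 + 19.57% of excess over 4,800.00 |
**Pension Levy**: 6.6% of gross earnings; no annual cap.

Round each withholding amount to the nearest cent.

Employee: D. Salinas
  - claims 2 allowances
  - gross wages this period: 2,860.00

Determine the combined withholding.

310.56

Territorial Income Tax: taxable = 2,860.00 − 2×560.00 = 1,740.00
  7% × 1,740.00 = 121.80
Pension Levy: 6.6% × 2,860.00 = 188.76
Total: 121.80 + 188.76 = 310.56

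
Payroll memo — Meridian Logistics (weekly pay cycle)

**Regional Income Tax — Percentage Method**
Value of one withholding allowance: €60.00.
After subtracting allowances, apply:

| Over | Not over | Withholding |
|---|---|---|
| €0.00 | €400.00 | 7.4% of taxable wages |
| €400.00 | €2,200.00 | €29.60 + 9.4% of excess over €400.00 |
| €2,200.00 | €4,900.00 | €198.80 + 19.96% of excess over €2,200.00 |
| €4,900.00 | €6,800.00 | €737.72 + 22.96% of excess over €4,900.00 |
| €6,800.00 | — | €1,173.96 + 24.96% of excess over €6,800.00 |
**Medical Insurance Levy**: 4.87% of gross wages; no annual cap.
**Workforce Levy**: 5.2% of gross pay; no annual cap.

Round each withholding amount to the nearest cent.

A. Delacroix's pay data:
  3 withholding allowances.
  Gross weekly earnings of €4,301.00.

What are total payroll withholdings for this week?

Regional Income Tax: taxable = €4,301.00 − 3×€60.00 = €4,121.00
  €198.80 + 19.96% × (€4,121.00 − €2,200.00) = €198.80 + 19.96% × €1,921.00 = €582.23
Medical Insurance Levy: 4.87% × €4,301.00 = €209.46
Workforce Levy: 5.2% × €4,301.00 = €223.65
Total: €582.23 + €209.46 + €223.65 = €1,015.34

€1,015.34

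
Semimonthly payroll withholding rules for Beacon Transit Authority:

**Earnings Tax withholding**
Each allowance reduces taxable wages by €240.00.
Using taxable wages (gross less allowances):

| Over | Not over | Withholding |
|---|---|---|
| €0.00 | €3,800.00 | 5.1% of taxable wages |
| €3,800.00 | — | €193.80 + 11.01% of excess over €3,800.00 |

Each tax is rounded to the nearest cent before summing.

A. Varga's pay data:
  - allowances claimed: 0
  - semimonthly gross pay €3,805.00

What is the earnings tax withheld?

Earnings Tax: taxable = €3,805.00
  €193.80 + 11.01% × (€3,805.00 − €3,800.00) = €193.80 + 11.01% × €5.00 = €194.35

€194.35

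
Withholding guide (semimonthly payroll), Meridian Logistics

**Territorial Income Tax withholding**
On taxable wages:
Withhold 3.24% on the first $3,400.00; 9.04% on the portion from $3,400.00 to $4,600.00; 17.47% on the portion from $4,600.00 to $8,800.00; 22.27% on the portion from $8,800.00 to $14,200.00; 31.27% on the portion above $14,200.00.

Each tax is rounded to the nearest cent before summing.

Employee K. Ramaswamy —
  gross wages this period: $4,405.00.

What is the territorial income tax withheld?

$201.01

Territorial Income Tax: taxable = $4,405.00
  $110.16 + 9.04% × ($4,405.00 − $3,400.00) = $110.16 + 9.04% × $1,005.00 = $201.01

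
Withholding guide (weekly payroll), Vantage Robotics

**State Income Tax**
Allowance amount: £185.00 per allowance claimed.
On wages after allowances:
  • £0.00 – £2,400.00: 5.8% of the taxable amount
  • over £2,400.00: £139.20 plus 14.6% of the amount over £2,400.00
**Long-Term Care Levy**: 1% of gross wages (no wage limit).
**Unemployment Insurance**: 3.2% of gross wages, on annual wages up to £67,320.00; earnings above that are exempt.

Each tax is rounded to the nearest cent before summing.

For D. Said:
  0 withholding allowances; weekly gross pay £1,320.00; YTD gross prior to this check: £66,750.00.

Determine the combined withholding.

£108.00

State Income Tax: taxable = £1,320.00
  5.8% × £1,320.00 = £76.56
Long-Term Care Levy: 1% × £1,320.00 = £13.20
Unemployment Insurance: cap £67,320.00 − YTD £66,750.00 = £570.00 subject; 3.2% × £570.00 = £18.24
Total: £76.56 + £13.20 + £18.24 = £108.00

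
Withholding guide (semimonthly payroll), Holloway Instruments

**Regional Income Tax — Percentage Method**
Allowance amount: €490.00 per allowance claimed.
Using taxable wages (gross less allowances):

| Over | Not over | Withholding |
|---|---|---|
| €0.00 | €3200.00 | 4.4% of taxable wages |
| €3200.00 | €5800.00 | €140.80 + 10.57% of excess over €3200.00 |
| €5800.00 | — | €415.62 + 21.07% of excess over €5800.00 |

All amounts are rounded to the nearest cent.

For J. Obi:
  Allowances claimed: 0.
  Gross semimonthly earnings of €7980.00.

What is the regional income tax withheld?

€874.95

Regional Income Tax: taxable = €7980.00
  €415.62 + 21.07% × (€7980.00 − €5800.00) = €415.62 + 21.07% × €2180.00 = €874.95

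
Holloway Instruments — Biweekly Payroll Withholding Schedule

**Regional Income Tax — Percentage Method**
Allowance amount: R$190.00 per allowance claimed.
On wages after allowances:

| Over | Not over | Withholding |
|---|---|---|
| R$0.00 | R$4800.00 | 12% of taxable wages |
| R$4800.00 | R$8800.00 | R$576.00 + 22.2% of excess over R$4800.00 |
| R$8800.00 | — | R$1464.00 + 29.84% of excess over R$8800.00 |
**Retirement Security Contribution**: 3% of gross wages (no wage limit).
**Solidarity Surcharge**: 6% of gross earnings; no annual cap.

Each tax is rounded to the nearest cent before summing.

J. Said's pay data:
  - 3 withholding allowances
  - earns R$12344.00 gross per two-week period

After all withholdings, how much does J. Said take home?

R$8881.60

Regional Income Tax: taxable = R$12344.00 − 3×R$190.00 = R$11774.00
  R$1464.00 + 29.84% × (R$11774.00 − R$8800.00) = R$1464.00 + 29.84% × R$2974.00 = R$2351.44
Retirement Security Contribution: 3% × R$12344.00 = R$370.32
Solidarity Surcharge: 6% × R$12344.00 = R$740.64
Total withheld: R$2351.44 + R$370.32 + R$740.64 = R$3462.40
Net pay: R$12344.00 − R$3462.40 = R$8881.60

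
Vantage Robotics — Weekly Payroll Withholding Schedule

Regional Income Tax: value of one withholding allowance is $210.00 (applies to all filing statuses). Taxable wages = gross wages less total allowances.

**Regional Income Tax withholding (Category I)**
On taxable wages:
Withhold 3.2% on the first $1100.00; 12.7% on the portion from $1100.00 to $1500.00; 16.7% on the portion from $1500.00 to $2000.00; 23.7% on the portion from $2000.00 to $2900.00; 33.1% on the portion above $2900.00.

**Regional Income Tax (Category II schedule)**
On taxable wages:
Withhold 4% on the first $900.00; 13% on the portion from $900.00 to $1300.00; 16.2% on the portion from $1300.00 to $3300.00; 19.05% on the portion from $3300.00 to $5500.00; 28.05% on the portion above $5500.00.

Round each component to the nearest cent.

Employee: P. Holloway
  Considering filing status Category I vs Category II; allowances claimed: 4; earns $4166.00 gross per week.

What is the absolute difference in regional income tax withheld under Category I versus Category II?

$106.86

Regional Income Tax (Category I): taxable = $4166.00 − 4×$210.00 = $3326.00
  $382.80 + 33.1% × ($3326.00 − $2900.00) = $382.80 + 33.1% × $426.00 = $523.81
Regional Income Tax (Category II): taxable = $4166.00 − 4×$210.00 = $3326.00
  $412.00 + 19.05% × ($3326.00 − $3300.00) = $412.00 + 19.05% × $26.00 = $416.95
Difference: |$523.81 − $416.95| = $106.86 (higher under Category I)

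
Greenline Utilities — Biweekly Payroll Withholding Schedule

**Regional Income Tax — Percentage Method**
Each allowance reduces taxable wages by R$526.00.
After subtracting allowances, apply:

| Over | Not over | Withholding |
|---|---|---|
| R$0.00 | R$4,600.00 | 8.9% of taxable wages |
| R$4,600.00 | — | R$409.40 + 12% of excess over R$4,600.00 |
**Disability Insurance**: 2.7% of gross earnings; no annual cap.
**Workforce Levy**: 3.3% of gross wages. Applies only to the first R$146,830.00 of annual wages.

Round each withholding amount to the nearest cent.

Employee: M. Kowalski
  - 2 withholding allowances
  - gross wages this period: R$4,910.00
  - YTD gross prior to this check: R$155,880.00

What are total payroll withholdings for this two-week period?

R$475.93

Regional Income Tax: taxable = R$4,910.00 − 2×R$526.00 = R$3,858.00
  8.9% × R$3,858.00 = R$343.36
Disability Insurance: 2.7% × R$4,910.00 = R$132.57
Workforce Levy: YTD R$155,880.00 ≥ cap R$146,830.00 → R$0.00
Total: R$343.36 + R$132.57 + R$0.00 = R$475.93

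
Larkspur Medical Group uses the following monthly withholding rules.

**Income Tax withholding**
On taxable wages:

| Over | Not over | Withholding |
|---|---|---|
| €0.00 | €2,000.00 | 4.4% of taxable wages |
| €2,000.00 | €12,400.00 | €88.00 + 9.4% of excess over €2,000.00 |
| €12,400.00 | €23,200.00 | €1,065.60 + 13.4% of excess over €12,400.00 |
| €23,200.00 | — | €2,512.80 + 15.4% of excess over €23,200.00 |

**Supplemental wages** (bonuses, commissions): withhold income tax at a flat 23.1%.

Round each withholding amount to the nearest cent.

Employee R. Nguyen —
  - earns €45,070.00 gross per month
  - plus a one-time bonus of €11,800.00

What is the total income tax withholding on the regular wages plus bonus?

€8,606.58

Income Tax: taxable = €45,070.00
  €2,512.80 + 15.4% × (€45,070.00 − €23,200.00) = €2,512.80 + 15.4% × €21,870.00 = €5,880.78
Supplemental (23.1% flat on bonus): 23.1% × €11,800.00 = €2,725.80
Total income tax: €5,880.78 + €2,725.80 = €8,606.58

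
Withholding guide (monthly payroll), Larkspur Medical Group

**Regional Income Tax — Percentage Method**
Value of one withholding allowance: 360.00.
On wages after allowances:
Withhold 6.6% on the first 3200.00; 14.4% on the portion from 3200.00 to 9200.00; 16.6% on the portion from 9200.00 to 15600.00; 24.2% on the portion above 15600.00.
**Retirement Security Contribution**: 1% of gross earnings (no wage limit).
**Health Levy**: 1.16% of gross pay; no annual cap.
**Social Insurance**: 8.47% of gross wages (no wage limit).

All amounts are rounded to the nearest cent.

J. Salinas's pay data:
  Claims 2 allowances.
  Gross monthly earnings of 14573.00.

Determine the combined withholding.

Regional Income Tax: taxable = 14573.00 − 2×360.00 = 13853.00
  1075.20 + 16.6% × (13853.00 − 9200.00) = 1075.20 + 16.6% × 4653.00 = 1847.60
Retirement Security Contribution: 1% × 14573.00 = 145.73
Health Levy: 1.16% × 14573.00 = 169.05
Social Insurance: 8.47% × 14573.00 = 1234.33
Total: 1847.60 + 145.73 + 169.05 + 1234.33 = 3396.71

3396.71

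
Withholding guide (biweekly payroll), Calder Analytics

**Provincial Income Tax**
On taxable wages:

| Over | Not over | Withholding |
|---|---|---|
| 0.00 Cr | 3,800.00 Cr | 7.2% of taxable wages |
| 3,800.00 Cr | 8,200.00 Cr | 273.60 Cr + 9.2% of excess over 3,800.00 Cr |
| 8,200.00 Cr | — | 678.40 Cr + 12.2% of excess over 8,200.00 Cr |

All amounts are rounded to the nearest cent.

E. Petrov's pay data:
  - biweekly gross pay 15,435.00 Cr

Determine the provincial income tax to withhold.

Provincial Income Tax: taxable = 15,435.00 Cr
  678.40 Cr + 12.2% × (15,435.00 Cr − 8,200.00 Cr) = 678.40 Cr + 12.2% × 7,235.00 Cr = 1,561.07 Cr

1,561.07 Cr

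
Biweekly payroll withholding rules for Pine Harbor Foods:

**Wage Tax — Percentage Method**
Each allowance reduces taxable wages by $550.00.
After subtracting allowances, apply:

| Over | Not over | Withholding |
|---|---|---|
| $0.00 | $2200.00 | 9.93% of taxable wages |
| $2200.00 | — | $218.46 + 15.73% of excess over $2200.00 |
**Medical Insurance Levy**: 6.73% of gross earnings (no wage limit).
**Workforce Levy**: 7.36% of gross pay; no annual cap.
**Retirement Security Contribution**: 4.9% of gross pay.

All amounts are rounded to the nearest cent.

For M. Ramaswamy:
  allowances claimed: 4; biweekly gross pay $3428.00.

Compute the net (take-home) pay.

Wage Tax: taxable = $3428.00 − 4×$550.00 = $1228.00
  9.93% × $1228.00 = $121.94
Medical Insurance Levy: 6.73% × $3428.00 = $230.70
Workforce Levy: 7.36% × $3428.00 = $252.30
Retirement Security Contribution: 4.9% × $3428.00 = $167.97
Total withheld: $121.94 + $230.70 + $252.30 + $167.97 = $772.91
Net pay: $3428.00 − $772.91 = $2655.09

$2655.09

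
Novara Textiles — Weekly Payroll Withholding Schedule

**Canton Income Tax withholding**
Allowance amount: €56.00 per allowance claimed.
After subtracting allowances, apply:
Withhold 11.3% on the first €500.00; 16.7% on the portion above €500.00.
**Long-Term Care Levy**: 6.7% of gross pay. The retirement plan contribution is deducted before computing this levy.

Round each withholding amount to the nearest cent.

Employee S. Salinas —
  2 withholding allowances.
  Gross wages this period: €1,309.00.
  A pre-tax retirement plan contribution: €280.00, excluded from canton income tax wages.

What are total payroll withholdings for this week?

€195.08

Canton Income Tax: taxable = €1,309.00 − €280.00 − 2×€56.00 = €917.00
  €56.50 + 16.7% × (€917.00 − €500.00) = €56.50 + 16.7% × €417.00 = €126.14
Long-Term Care Levy: 6.7% × €1,029.00 = €68.94
Total: €126.14 + €68.94 = €195.08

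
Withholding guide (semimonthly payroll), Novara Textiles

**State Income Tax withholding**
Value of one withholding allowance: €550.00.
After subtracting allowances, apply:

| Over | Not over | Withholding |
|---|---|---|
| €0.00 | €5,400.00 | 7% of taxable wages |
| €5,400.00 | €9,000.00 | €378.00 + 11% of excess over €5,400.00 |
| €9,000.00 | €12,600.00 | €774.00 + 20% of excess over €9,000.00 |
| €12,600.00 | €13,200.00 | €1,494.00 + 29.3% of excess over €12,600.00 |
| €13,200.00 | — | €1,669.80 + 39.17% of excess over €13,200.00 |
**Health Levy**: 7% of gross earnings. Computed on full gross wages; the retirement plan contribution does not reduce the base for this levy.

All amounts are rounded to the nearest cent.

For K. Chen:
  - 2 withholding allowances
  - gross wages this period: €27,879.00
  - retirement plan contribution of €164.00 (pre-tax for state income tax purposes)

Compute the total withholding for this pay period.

State Income Tax: taxable = €27,879.00 − €164.00 − 2×€550.00 = €26,615.00
  €1,669.80 + 39.17% × (€26,615.00 − €13,200.00) = €1,669.80 + 39.17% × €13,415.00 = €6,924.46
Health Levy: 7% × €27,879.00 = €1,951.53
Total: €6,924.46 + €1,951.53 = €8,875.99

€8,875.99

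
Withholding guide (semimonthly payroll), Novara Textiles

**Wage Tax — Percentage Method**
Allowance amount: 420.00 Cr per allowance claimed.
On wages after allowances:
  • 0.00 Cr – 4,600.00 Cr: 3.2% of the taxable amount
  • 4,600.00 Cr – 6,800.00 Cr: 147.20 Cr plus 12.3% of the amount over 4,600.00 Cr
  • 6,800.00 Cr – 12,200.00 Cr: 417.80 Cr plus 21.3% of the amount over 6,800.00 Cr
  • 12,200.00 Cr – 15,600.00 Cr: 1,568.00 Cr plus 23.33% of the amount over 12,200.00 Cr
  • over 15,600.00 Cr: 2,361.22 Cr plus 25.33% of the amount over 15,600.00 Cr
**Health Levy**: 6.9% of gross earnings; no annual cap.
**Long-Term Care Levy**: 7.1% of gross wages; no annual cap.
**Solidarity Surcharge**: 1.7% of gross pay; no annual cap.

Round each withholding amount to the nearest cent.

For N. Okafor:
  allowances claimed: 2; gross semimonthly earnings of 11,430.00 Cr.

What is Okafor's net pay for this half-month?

8,410.42 Cr

Wage Tax: taxable = 11,430.00 Cr − 2×420.00 Cr = 10,590.00 Cr
  417.80 Cr + 21.3% × (10,590.00 Cr − 6,800.00 Cr) = 417.80 Cr + 21.3% × 3,790.00 Cr = 1,225.07 Cr
Health Levy: 6.9% × 11,430.00 Cr = 788.67 Cr
Long-Term Care Levy: 7.1% × 11,430.00 Cr = 811.53 Cr
Solidarity Surcharge: 1.7% × 11,430.00 Cr = 194.31 Cr
Total withheld: 1,225.07 Cr + 788.67 Cr + 811.53 Cr + 194.31 Cr = 3,019.58 Cr
Net pay: 11,430.00 Cr − 3,019.58 Cr = 8,410.42 Cr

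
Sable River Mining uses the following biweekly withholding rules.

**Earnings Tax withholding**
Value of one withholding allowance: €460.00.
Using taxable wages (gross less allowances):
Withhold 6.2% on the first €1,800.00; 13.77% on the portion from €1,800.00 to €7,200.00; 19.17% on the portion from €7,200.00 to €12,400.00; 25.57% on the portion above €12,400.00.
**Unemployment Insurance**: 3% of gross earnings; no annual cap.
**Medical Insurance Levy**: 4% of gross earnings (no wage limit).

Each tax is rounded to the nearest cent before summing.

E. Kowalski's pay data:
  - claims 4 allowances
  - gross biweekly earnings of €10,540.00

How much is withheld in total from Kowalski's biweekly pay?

€1,880.53

Earnings Tax: taxable = €10,540.00 − 4×€460.00 = €8,700.00
  €855.18 + 19.17% × (€8,700.00 − €7,200.00) = €855.18 + 19.17% × €1,500.00 = €1,142.73
Unemployment Insurance: 3% × €10,540.00 = €316.20
Medical Insurance Levy: 4% × €10,540.00 = €421.60
Total: €1,142.73 + €316.20 + €421.60 = €1,880.53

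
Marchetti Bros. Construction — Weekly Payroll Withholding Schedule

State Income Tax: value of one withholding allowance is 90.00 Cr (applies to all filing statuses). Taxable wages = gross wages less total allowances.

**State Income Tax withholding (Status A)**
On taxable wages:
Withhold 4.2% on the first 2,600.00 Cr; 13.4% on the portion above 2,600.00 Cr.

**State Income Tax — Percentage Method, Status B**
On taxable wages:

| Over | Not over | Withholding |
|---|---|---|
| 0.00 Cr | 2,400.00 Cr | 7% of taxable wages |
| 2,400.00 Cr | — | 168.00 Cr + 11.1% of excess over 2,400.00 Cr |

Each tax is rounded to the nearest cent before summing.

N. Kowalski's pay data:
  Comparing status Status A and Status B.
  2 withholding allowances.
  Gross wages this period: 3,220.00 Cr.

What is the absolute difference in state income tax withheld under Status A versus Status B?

State Income Tax (Status A): taxable = 3,220.00 Cr − 2×90.00 Cr = 3,040.00 Cr
  109.20 Cr + 13.4% × (3,040.00 Cr − 2,600.00 Cr) = 109.20 Cr + 13.4% × 440.00 Cr = 168.16 Cr
State Income Tax (Status B): taxable = 3,220.00 Cr − 2×90.00 Cr = 3,040.00 Cr
  168.00 Cr + 11.1% × (3,040.00 Cr − 2,400.00 Cr) = 168.00 Cr + 11.1% × 640.00 Cr = 239.04 Cr
Difference: |168.16 Cr − 239.04 Cr| = 70.88 Cr (higher under Status B)

70.88 Cr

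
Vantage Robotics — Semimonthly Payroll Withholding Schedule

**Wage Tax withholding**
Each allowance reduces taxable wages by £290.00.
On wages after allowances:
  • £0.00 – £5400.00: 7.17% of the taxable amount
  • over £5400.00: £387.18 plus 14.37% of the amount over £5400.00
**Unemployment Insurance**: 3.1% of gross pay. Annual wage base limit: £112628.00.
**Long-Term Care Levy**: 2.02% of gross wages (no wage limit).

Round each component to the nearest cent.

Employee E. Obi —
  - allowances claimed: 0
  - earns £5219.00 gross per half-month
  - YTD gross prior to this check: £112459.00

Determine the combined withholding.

Wage Tax: taxable = £5219.00
  7.17% × £5219.00 = £374.20
Unemployment Insurance: cap £112628.00 − YTD £112459.00 = £169.00 subject; 3.1% × £169.00 = £5.24
Long-Term Care Levy: 2.02% × £5219.00 = £105.42
Total: £374.20 + £5.24 + £105.42 = £484.86

£484.86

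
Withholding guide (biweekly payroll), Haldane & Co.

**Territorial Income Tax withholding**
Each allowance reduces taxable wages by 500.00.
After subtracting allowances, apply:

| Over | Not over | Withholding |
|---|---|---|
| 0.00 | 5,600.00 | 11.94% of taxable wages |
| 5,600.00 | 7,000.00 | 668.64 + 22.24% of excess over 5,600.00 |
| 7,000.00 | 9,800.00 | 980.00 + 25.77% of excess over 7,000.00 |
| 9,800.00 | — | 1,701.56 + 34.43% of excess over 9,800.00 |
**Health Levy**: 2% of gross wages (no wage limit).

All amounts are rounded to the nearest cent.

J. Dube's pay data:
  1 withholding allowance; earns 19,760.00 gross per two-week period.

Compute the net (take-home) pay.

14,406.16

Territorial Income Tax: taxable = 19,760.00 − 1×500.00 = 19,260.00
  1,701.56 + 34.43% × (19,260.00 − 9,800.00) = 1,701.56 + 34.43% × 9,460.00 = 4,958.64
Health Levy: 2% × 19,760.00 = 395.20
Total withheld: 4,958.64 + 395.20 = 5,353.84
Net pay: 19,760.00 − 5,353.84 = 14,406.16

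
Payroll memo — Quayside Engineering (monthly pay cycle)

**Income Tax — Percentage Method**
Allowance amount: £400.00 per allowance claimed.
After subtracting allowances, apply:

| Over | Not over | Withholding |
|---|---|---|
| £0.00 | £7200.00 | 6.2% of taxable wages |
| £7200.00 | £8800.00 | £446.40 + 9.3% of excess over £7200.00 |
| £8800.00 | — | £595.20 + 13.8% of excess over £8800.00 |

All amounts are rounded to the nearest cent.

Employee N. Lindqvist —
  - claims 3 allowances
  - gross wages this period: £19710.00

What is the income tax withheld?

Income Tax: taxable = £19710.00 − 3×£400.00 = £18510.00
  £595.20 + 13.8% × (£18510.00 − £8800.00) = £595.20 + 13.8% × £9710.00 = £1935.18

£1935.18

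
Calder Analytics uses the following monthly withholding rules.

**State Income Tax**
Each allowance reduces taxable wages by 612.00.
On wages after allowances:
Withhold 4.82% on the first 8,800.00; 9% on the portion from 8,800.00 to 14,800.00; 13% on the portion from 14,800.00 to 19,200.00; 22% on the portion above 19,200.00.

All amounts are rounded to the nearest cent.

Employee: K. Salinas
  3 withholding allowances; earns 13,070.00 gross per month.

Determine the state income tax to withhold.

643.22

State Income Tax: taxable = 13,070.00 − 3×612.00 = 11,234.00
  424.16 + 9% × (11,234.00 − 8,800.00) = 424.16 + 9% × 2,434.00 = 643.22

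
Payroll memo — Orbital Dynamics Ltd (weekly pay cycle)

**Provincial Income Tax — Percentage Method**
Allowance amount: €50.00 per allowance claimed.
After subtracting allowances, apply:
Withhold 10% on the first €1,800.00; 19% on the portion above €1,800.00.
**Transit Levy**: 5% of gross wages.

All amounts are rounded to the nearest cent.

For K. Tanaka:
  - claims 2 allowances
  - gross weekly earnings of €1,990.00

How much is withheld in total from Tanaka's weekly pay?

Provincial Income Tax: taxable = €1,990.00 − 2×€50.00 = €1,890.00
  €180.00 + 19% × (€1,890.00 − €1,800.00) = €180.00 + 19% × €90.00 = €197.10
Transit Levy: 5% × €1,990.00 = €99.50
Total: €197.10 + €99.50 = €296.60

€296.60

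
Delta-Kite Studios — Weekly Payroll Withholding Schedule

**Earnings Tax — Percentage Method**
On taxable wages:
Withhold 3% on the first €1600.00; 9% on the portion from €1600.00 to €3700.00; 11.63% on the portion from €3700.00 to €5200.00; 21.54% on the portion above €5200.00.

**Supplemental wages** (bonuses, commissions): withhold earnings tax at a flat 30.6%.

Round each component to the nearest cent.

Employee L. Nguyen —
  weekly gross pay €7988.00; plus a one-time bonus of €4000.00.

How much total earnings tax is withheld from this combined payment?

€2235.99

Earnings Tax: taxable = €7988.00
  €411.45 + 21.54% × (€7988.00 − €5200.00) = €411.45 + 21.54% × €2788.00 = €1011.99
Supplemental (30.6% flat on bonus): 30.6% × €4000.00 = €1224.00
Total earnings tax: €1011.99 + €1224.00 = €2235.99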